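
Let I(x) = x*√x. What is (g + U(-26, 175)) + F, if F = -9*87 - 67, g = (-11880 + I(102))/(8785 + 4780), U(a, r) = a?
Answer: -2378964/2713 + 102*√102/13565 ≈ -876.80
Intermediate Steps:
I(x) = x^(3/2)
g = -2376/2713 + 102*√102/13565 (g = (-11880 + 102^(3/2))/(8785 + 4780) = (-11880 + 102*√102)/13565 = (-11880 + 102*√102)*(1/13565) = -2376/2713 + 102*√102/13565 ≈ -0.79984)
F = -850 (F = -783 - 67 = -850)
(g + U(-26, 175)) + F = ((-2376/2713 + 102*√102/13565) - 26) - 850 = (-72914/2713 + 102*√102/13565) - 850 = -2378964/2713 + 102*√102/13565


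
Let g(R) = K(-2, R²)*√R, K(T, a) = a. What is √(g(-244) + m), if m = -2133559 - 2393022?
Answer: √(-4526581 + 119072*I*√61) ≈ 217.42 + 2138.7*I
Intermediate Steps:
g(R) = R^(5/2) (g(R) = R²*√R = R^(5/2))
m = -4526581
√(g(-244) + m) = √((-244)^(5/2) - 4526581) = √(119072*I*√61 - 4526581) = √(-4526581 + 119072*I*√61)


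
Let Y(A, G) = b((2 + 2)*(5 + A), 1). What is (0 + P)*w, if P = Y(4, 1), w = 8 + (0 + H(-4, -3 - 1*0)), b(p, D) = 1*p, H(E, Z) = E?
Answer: 144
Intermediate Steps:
b(p, D) = p
Y(A, G) = 20 + 4*A (Y(A, G) = (2 + 2)*(5 + A) = 4*(5 + A) = 20 + 4*A)
w = 4 (w = 8 + (0 - 4) = 8 - 4 = 4)
P = 36 (P = 20 + 4*4 = 20 + 16 = 36)
(0 + P)*w = (0 + 36)*4 = 36*4 = 144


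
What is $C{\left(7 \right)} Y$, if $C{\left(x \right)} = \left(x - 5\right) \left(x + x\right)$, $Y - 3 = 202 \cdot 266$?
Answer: $1504580$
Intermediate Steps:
$Y = 53735$ ($Y = 3 + 202 \cdot 266 = 3 + 53732 = 53735$)
$C{\left(x \right)} = 2 x \left(-5 + x\right)$ ($C{\left(x \right)} = \left(-5 + x\right) 2 x = 2 x \left(-5 + x\right)$)
$C{\left(7 \right)} Y = 2 \cdot 7 \left(-5 + 7\right) 53735 = 2 \cdot 7 \cdot 2 \cdot 53735 = 28 \cdot 53735 = 1504580$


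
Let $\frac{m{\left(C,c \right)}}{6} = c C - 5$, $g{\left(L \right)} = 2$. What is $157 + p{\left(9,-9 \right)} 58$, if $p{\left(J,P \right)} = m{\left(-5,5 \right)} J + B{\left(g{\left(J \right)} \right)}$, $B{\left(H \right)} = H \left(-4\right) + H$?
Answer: $-94151$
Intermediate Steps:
$m{\left(C,c \right)} = -30 + 6 C c$ ($m{\left(C,c \right)} = 6 \left(c C - 5\right) = 6 \left(C c - 5\right) = 6 \left(-5 + C c\right) = -30 + 6 C c$)
$B{\left(H \right)} = - 3 H$ ($B{\left(H \right)} = - 4 H + H = - 3 H$)
$p{\left(J,P \right)} = -6 - 180 J$ ($p{\left(J,P \right)} = \left(-30 + 6 \left(-5\right) 5\right) J - 6 = \left(-30 - 150\right) J - 6 = - 180 J - 6 = -6 - 180 J$)
$157 + p{\left(9,-9 \right)} 58 = 157 + \left(-6 - 1620\right) 58 = 157 - 94308 = -94151$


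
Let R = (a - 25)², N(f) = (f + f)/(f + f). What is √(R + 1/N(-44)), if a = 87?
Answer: √3845 ≈ 62.008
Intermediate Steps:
N(f) = 1 (N(f) = (2*f)/((2*f)) = (2*f)*(1/(2*f)) = 1)
R = 3844 (R = (87 - 25)² = 62² = 3844)
√(R + 1/N(-44)) = √(3844 + 1/1) = √(3844 + 1) = √3845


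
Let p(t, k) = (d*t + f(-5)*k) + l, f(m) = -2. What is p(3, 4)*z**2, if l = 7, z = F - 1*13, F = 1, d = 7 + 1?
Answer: 3312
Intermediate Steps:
d = 8
z = -12 (z = 1 - 1*13 = 1 - 13 = -12)
p(t, k) = 7 - 2*k + 8*t (p(t, k) = (8*t - 2*k) + 7 = (-2*k + 8*t) + 7 = 7 - 2*k + 8*t)
p(3, 4)*z**2 = (7 - 2*4 + 8*3)*(-12)**2 = (7 - 8 + 24)*144 = 23*144 = 3312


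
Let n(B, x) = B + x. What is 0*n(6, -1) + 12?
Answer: 12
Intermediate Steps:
0*n(6, -1) + 12 = 0*(6 - 1) + 12 = 0*5 + 12 = 0 + 12 = 12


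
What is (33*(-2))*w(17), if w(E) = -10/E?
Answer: 660/17 ≈ 38.824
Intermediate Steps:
(33*(-2))*w(17) = (33*(-2))*(-10/17) = -(-660)/17 = -66*(-10/17) = 660/17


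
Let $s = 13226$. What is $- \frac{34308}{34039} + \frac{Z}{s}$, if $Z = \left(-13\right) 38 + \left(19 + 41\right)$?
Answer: $- \frac{234265267}{225099907} \approx -1.0407$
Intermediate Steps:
$Z = -434$ ($Z = -494 + 60 = -434$)
$- \frac{34308}{34039} + \frac{Z}{s} = - \frac{34308}{34039} - \frac{434}{13226} = \left(-34308\right) \frac{1}{34039} - \frac{217}{6613} = - \frac{34308}{34039} - \frac{217}{6613} = - \frac{234265267}{225099907}$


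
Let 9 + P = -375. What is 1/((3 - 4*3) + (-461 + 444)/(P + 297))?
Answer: -87/766 ≈ -0.11358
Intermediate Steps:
P = -384 (P = -9 - 375 = -384)
1/((3 - 4*3) + (-461 + 444)/(P + 297)) = 1/((3 - 4*3) + (-461 + 444)/(-384 + 297)) = 1/((3 - 12) - 17/(-87)) = 1/(-9 - 17*(-1/87)) = 1/(-9 + 17/87) = 1/(-766/87) = -87/766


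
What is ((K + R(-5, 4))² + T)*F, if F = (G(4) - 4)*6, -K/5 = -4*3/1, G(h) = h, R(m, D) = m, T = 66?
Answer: 0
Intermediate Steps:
K = 60 (K = -5*(-4*3)/1 = -(-60) = -5*(-12) = 60)
F = 0 (F = (4 - 4)*6 = 0*6 = 0)
((K + R(-5, 4))² + T)*F = ((60 - 5)² + 66)*0 = (55² + 66)*0 = (3025 + 66)*0 = 3091*0 = 0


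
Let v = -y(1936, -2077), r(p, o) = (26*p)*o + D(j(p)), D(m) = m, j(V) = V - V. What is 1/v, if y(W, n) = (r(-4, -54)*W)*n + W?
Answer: 1/22582338416 ≈ 4.4282e-11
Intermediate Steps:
j(V) = 0
r(p, o) = 26*o*p (r(p, o) = (26*p)*o + 0 = 26*o*p + 0 = 26*o*p)
y(W, n) = W + 5616*W*n (y(W, n) = ((26*(-54)*(-4))*W)*n + W = (5616*W)*n + W = 5616*W*n + W = W + 5616*W*n)
v = 22582338416 (v = -1936*(1 + 5616*(-2077)) = -1936*(1 - 11664432) = -1936*(-11664431) = -1*(-22582338416) = 22582338416)
1/v = 1/22582338416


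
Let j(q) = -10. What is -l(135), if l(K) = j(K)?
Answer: 10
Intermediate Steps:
l(K) = -10
-l(135) = -1*(-10) = 10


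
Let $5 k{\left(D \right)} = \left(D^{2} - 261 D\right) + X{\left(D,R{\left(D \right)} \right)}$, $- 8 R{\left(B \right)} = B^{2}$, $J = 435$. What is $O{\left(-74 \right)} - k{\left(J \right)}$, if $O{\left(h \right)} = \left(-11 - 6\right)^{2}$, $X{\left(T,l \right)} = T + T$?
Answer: $-15023$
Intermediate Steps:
$R{\left(B \right)} = - \frac{B^{2}}{8}$
$X{\left(T,l \right)} = 2 T$
$k{\left(D \right)} = - \frac{259 D}{5} + \frac{D^{2}}{5}$ ($k{\left(D \right)} = \frac{\left(D^{2} - 261 D\right) + 2 D}{5} = \frac{D^{2} - 259 D}{5} = - \frac{259 D}{5} + \frac{D^{2}}{5}$)
$O{\left(h \right)} = 289$ ($O{\left(h \right)} = \left(-17\right)^{2} = 289$)
$O{\left(-74 \right)} - k{\left(J \right)} = 289 - \frac{1}{5} \cdot 435 \left(-259 + 435\right) = 289 - \frac{1}{5} \cdot 435 \cdot 176 = 289 - 15312 = -15023$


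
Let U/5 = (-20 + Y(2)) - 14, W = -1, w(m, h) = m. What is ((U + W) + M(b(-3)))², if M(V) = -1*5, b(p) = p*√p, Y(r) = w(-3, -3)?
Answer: 36481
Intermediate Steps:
Y(r) = -3
b(p) = p^(3/2)
M(V) = -5
U = -185 (U = 5*((-20 - 3) - 14) = 5*(-23 - 14) = 5*(-37) = -185)
((U + W) + M(b(-3)))² = ((-185 - 1) - 5)² = (-186 - 5)² = (-191)² = 36481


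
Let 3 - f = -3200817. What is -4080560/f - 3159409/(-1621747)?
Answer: 174753178853/259546011627 ≈ 0.67330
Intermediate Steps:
f = 3200820 (f = 3 - 1*(-3200817) = 3 + 3200817 = 3200820)
-4080560/f - 3159409/(-1621747) = -4080560/3200820 - 3159409/(-1621747) = -4080560*1/3200820 - 3159409*(-1/1621747) = -204028/160041 + 3159409/1621747 = 174753178853/259546011627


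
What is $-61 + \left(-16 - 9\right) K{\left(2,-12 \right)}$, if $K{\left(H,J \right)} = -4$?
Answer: $39$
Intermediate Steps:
$-61 + \left(-16 - 9\right) K{\left(2,-12 \right)} = -61 + \left(-16 - 9\right) \left(-4\right) = -61 - -100 = -61 + 100 = 39$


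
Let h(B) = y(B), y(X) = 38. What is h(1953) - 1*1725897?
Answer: -1725859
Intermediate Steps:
h(B) = 38
h(1953) - 1*1725897 = 38 - 1*1725897 = 38 - 1725897 = -1725859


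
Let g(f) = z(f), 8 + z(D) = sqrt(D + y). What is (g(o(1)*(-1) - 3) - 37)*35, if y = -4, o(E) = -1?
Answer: -1575 + 35*I*sqrt(6) ≈ -1575.0 + 85.732*I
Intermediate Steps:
z(D) = -8 + sqrt(-4 + D) (z(D) = -8 + sqrt(D - 4) = -8 + sqrt(-4 + D))
g(f) = -8 + sqrt(-4 + f)
(g(o(1)*(-1) - 3) - 37)*35 = ((-8 + sqrt(-4 + (-1*(-1) - 3))) - 37)*35 = ((-8 + sqrt(-4 + (1 - 3))) - 37)*35 = ((-8 + sqrt(-4 - 2)) - 37)*35 = ((-8 + sqrt(-6)) - 37)*35 = ((-8 + I*sqrt(6)) - 37)*35 = (-45 + I*sqrt(6))*35 = -1575 + 35*I*sqrt(6)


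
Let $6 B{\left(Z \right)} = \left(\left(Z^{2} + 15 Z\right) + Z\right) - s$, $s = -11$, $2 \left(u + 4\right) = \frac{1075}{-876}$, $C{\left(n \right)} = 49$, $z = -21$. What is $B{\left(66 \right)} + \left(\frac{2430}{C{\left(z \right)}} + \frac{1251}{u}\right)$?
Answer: $\frac{1621346393}{2376402} \approx 682.27$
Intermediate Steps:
$u = - \frac{8083}{1752}$ ($u = -4 + \frac{1075 \frac{1}{-876}}{2} = -4 + \frac{1075 \left(- \frac{1}{876}\right)}{2} = -4 + \frac{1}{2} \left(- \frac{1075}{876}\right) = -4 - \frac{1075}{1752} = - \frac{8083}{1752} \approx -4.6136$)
$B{\left(Z \right)} = \frac{11}{6} + \frac{Z^{2}}{6} + \frac{8 Z}{3}$ ($B{\left(Z \right)} = \frac{\left(\left(Z^{2} + 15 Z\right) + Z\right) - -11}{6} = \frac{\left(Z^{2} + 16 Z\right) + 11}{6} = \frac{11 + Z^{2} + 16 Z}{6} = \frac{11}{6} + \frac{Z^{2}}{6} + \frac{8 Z}{3}$)
$B{\left(66 \right)} + \left(\frac{2430}{C{\left(z \right)}} + \frac{1251}{u}\right) = \left(\frac{11}{6} + \frac{66^{2}}{6} + \frac{8}{3} \cdot 66\right) + \left(\frac{2430}{49} + \frac{1251}{- \frac{8083}{1752}}\right) = \left(\frac{11}{6} + \frac{1}{6} \cdot 4356 + 176\right) + \left(2430 \cdot \frac{1}{49} + 1251 \left(- \frac{1752}{8083}\right)\right) = \left(\frac{11}{6} + 726 + 176\right) + \left(\frac{2430}{49} - \frac{2191752}{8083}\right) = \frac{5423}{6} - \frac{87754158}{396067} = \frac{1621346393}{2376402}$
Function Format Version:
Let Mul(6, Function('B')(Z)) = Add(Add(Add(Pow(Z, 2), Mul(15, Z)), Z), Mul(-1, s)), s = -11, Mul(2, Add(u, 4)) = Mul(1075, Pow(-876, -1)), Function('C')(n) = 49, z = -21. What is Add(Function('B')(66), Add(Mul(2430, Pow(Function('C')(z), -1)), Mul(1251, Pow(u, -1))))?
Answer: Rational(1621346393, 2376402) ≈ 682.27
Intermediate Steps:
u = Rational(-8083, 1752) (u = Add(-4, Mul(Rational(1, 2), Mul(1075, Pow(-876, -1)))) = Add(-4, Mul(Rational(1, 2), Mul(1075, Rational(-1, 876)))) = Add(-4, Mul(Rational(1, 2), Rational(-1075, 876))) = Add(-4, Rational(-1075, 1752)) = Rational(-8083, 1752) ≈ -4.6136)
Function('B')(Z) = Add(Rational(11, 6), Mul(Rational(1, 6), Pow(Z, 2)), Mul(Rational(8, 3), Z)) (Function('B')(Z) = Mul(Rational(1, 6), Add(Add(Add(Pow(Z, 2), Mul(15, Z)), Z), Mul(-1, -11))) = Mul(Rational(1, 6), Add(Add(Pow(Z, 2), Mul(16, Z)), 11)) = Mul(Rational(1, 6), Add(11, Pow(Z, 2), Mul(16, Z))) = Add(Rational(11, 6), Mul(Rational(1, 6), Pow(Z, 2)), Mul(Rational(8, 3), Z)))
Add(Function('B')(66), Add(Mul(2430, Pow(Function('C')(z), -1)), Mul(1251, Pow(u, -1)))) = Add(Add(Rational(11, 6), Mul(Rational(1, 6), Pow(66, 2)), Mul(Rational(8, 3), 66)), Add(Mul(2430, Pow(49, -1)), Mul(1251, Pow(Rational(-8083, 1752), -1)))) = Add(Add(Rational(11, 6), Mul(Rational(1, 6), 4356), 176), Add(Mul(2430, Rational(1, 49)), Mul(1251, Rational(-1752, 8083)))) = Add(Add(Rational(11, 6), 726, 176), Add(Rational(2430, 49), Rational(-2191752, 8083))) = Add(Rational(5423, 6), Rational(-87754158, 396067)) = Rational(1621346393, 2376402)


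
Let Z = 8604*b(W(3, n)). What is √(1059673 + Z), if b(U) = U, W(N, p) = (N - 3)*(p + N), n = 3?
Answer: √1059673 ≈ 1029.4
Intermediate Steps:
W(N, p) = (-3 + N)*(N + p)
Z = 0 (Z = 8604*(3² - 3*3 - 3*3 + 3*3) = 8604*(9 - 9 - 9 + 9) = 8604*0 = 0)
√(1059673 + Z) = √(1059673 + 0) = √1059673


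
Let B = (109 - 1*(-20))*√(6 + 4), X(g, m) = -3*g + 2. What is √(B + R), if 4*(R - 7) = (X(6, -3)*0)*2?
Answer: √(7 + 129*√10) ≈ 20.370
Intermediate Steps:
X(g, m) = 2 - 3*g
R = 7 (R = 7 + (((2 - 3*6)*0)*2)/4 = 7 + (((2 - 18)*0)*2)/4 = 7 + (-16*0*2)/4 = 7 + (0*2)/4 = 7 + (¼)*0 = 7 + 0 = 7)
B = 129*√10 (B = (109 + 20)*√10 = 129*√10 ≈ 407.93)
√(B + R) = √(129*√10 + 7) = √(7 + 129*√10)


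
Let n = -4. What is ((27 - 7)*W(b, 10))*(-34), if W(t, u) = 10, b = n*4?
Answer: -6800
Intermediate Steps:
b = -16 (b = -4*4 = -16)
((27 - 7)*W(b, 10))*(-34) = ((27 - 7)*10)*(-34) = (20*10)*(-34) = 200*(-34) = -6800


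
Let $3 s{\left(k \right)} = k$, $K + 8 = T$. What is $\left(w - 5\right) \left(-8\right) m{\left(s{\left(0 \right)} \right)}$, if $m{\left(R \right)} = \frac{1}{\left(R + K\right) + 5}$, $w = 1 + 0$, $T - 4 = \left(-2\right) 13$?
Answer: $- \frac{32}{25} \approx -1.28$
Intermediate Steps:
$T = -22$ ($T = 4 - 26 = -22$)
$K = -30$ ($K = -8 - 22 = -30$)
$s{\left(k \right)} = \frac{k}{3}$
$w = 1$
$m{\left(R \right)} = \frac{1}{-25 + R}$ ($m{\left(R \right)} = \frac{1}{\left(R - 30\right) + 5} = \frac{1}{\left(-30 + R\right) + 5} = \frac{1}{-25 + R}$)
$\left(w - 5\right) \left(-8\right) m{\left(s{\left(0 \right)} \right)} = \frac{\left(1 - 5\right) \left(-8\right)}{-25 + \frac{1}{3} \cdot 0} = \frac{\left(-4\right) \left(-8\right)}{-25 + 0} = \frac{32}{-25} = 32 \left(- \frac{1}{25}\right) = - \frac{32}{25}$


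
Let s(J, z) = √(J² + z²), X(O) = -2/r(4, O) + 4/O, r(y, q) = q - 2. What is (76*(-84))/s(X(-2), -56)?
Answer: -12768*√12553/12553 ≈ -113.96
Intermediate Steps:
r(y, q) = -2 + q
X(O) = -2/(-2 + O) + 4/O
(76*(-84))/s(X(-2), -56) = (76*(-84))/(√((2*(-4 - 2)/(-2*(-2 - 2)))² + (-56)²)) = -6384/√((2*(-½)*(-6)/(-4))² + 3136) = -6384/√((2*(-½)*(-¼)*(-6))² + 3136) = -6384/√((-3/2)² + 3136) = -6384/√(9/4 + 3136) = -6384*2*√12553/12553 = -12768*√12553/12553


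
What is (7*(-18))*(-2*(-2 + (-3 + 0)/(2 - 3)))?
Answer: 252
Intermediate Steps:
(7*(-18))*(-2*(-2 + (-3 + 0)/(2 - 3))) = -(-252)*(-2 - 3/(-1)) = -(-252)*(-2 - 3*(-1)) = -(-252)*(-2 + 3) = -(-252) = -126*(-2) = 252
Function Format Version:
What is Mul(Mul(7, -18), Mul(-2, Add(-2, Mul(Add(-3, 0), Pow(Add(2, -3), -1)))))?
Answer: 252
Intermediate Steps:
Mul(Mul(7, -18), Mul(-2, Add(-2, Mul(Add(-3, 0), Pow(Add(2, -3), -1))))) = Mul(-126, Mul(-2, Add(-2, Mul(-3, Pow(-1, -1))))) = Mul(-126, Mul(-2, Add(-2, Mul(-3, -1)))) = Mul(-126, Mul(-2, Add(-2, 3))) = Mul(-126, Mul(-2, 1)) = Mul(-126, -2) = 252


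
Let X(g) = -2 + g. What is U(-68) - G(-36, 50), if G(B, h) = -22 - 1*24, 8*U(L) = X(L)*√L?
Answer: 46 - 35*I*√17/2 ≈ 46.0 - 72.154*I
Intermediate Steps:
U(L) = √L*(-2 + L)/8 (U(L) = ((-2 + L)*√L)/8 = (√L*(-2 + L))/8 = √L*(-2 + L)/8)
G(B, h) = -46 (G(B, h) = -22 - 24 = -46)
U(-68) - G(-36, 50) = √(-68)*(-2 - 68)/8 - 1*(-46) = (⅛)*(2*I*√17)*(-70) + 46 = -35*I*√17/2 + 46 = 46 - 35*I*√17/2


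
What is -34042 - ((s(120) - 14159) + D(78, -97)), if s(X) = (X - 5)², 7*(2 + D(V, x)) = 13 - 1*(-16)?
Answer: -231771/7 ≈ -33110.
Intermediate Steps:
D(V, x) = 15/7 (D(V, x) = -2 + (13 - 1*(-16))/7 = -2 + (13 + 16)/7 = -2 + (⅐)*29 = -2 + 29/7 = 15/7)
s(X) = (-5 + X)²
-34042 - ((s(120) - 14159) + D(78, -97)) = -34042 - (((-5 + 120)² - 14159) + 15/7) = -34042 - ((115² - 14159) + 15/7) = -34042 - ((13225 - 14159) + 15/7) = -34042 - (-934 + 15/7) = -34042 - 1*(-6523/7) = -34042 + 6523/7 = -231771/7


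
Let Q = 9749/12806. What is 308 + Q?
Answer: 3953997/12806 ≈ 308.76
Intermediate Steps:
Q = 9749/12806 (Q = 9749*(1/12806) = 9749/12806 ≈ 0.76128)
308 + Q = 308 + 9749/12806 = 3953997/12806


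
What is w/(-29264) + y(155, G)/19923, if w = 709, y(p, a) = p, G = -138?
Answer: -9589487/583026672 ≈ -0.016448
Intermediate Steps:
w/(-29264) + y(155, G)/19923 = 709/(-29264) + 155/19923 = 709*(-1/29264) + 155*(1/19923) = -709/29264 + 155/19923 = -9589487/583026672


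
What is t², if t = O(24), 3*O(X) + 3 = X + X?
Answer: 225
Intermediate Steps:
O(X) = -1 + 2*X/3 (O(X) = -1 + (X + X)/3 = -1 + (2*X)/3 = -1 + 2*X/3)
t = 15 (t = -1 + (⅔)*24 = -1 + 16 = 15)
t² = 15² = 225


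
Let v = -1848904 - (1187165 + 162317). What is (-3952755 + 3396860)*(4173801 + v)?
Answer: -542228321425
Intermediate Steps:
v = -3198386 (v = -1848904 - 1*1349482 = -1848904 - 1349482 = -3198386)
(-3952755 + 3396860)*(4173801 + v) = (-3952755 + 3396860)*(4173801 - 3198386) = -555895*975415 = -542228321425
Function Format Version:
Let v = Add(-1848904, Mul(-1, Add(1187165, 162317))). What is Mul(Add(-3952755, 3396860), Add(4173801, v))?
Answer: -542228321425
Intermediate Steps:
v = -3198386 (v = Add(-1848904, Mul(-1, 1349482)) = Add(-1848904, -1349482) = -3198386)
Mul(Add(-3952755, 3396860), Add(4173801, v)) = Mul(Add(-3952755, 3396860), Add(4173801, -3198386)) = Mul(-555895, 975415) = -542228321425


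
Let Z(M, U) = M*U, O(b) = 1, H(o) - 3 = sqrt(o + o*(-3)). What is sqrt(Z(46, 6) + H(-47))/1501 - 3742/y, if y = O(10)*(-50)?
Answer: 1871/25 + sqrt(279 + sqrt(94))/1501 ≈ 74.851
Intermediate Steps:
H(o) = 3 + sqrt(2)*sqrt(-o) (H(o) = 3 + sqrt(o + o*(-3)) = 3 + sqrt(o - 3*o) = 3 + sqrt(-2*o) = 3 + sqrt(2)*sqrt(-o))
y = -50 (y = 1*(-50) = -50)
sqrt(Z(46, 6) + H(-47))/1501 - 3742/y = sqrt(46*6 + (3 + sqrt(2)*sqrt(-1*(-47))))/1501 - 3742/(-50) = sqrt(276 + (3 + sqrt(2)*sqrt(47)))*(1/1501) - 3742*(-1/50) = sqrt(276 + (3 + sqrt(94)))*(1/1501) + 1871/25 = sqrt(279 + sqrt(94))*(1/1501) + 1871/25 = sqrt(279 + sqrt(94))/1501 + 1871/25 = 1871/25 + sqrt(279 + sqrt(94))/1501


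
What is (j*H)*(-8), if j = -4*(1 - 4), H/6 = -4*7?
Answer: 16128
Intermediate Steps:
H = -168 (H = 6*(-4*7) = 6*(-28) = -168)
j = 12 (j = -4*(-3) = 12)
(j*H)*(-8) = (12*(-168))*(-8) = -2016*(-8) = 16128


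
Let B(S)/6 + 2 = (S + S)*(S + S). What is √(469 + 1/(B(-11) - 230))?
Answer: √27466538/242 ≈ 21.656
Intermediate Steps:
B(S) = -12 + 24*S² (B(S) = -12 + 6*((S + S)*(S + S)) = -12 + 6*((2*S)*(2*S)) = -12 + 6*(4*S²) = -12 + 24*S²)
√(469 + 1/(B(-11) - 230)) = √(469 + 1/((-12 + 24*(-11)²) - 230)) = √(469 + 1/((-12 + 24*121) - 230)) = √(469 + 1/((-12 + 2904) - 230)) = √(469 + 1/(2892 - 230)) = √(469 + 1/2662) = √(1248479/2662) = √27466538/242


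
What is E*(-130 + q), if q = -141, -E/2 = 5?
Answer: 2710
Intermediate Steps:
E = -10 (E = -2*5 = -10)
E*(-130 + q) = -10*(-130 - 141) = -10*(-271) = 2710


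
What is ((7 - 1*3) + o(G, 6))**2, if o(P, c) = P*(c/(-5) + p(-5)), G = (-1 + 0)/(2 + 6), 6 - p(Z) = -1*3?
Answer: 14641/1600 ≈ 9.1506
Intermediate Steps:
p(Z) = 9 (p(Z) = 6 - (-1)*3 = 6 - 1*(-3) = 6 + 3 = 9)
G = -1/8 ≈ -0.12500
o(P, c) = P*(9 - c/5) (o(P, c) = P*(c/(-5) + 9) = P*(c*(-1/5) + 9) = P*(-c/5 + 9) = P*(9 - c/5))
((7 - 1*3) + o(G, 6))**2 = ((7 - 1*3) + (1/5)*(-1/8)*(45 - 1*6))**2 = ((7 - 3) + (1/5)*(-1/8)*(45 - 6))**2 = (4 + (1/5)*(-1/8)*39)**2 = (4 - 39/40)**2 = (121/40)**2 = 14641/1600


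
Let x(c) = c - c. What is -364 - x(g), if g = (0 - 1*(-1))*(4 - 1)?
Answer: -364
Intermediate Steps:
g = 3 (g = (0 + 1)*3 = 1*3 = 3)
x(c) = 0
-364 - x(g) = -364 - 1*0 = -364 + 0 = -364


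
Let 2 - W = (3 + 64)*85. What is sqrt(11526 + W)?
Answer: sqrt(5833) ≈ 76.374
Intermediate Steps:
W = -5693 (W = 2 - (3 + 64)*85 = 2 - 67*85 = 2 - 1*5695 = 2 - 5695 = -5693)
sqrt(11526 + W) = sqrt(11526 - 5693) = sqrt(5833)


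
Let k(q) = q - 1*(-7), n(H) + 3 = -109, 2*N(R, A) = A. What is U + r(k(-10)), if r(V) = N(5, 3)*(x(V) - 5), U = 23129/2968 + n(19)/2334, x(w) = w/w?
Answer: 6043399/3463656 ≈ 1.7448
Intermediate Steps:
x(w) = 1
N(R, A) = A/2
n(H) = -112 (n(H) = -3 - 109 = -112)
k(q) = 7 + q (k(q) = q + 7 = 7 + q)
U = 26825335/3463656 (U = 23129/2968 - 112/2334 = 23129*(1/2968) - 112*1/2334 = 23129/2968 - 56/1167 = 26825335/3463656 ≈ 7.7448)
r(V) = -6 (r(V) = ((½)*3)*(1 - 5) = (3/2)*(-4) = -6)
U + r(k(-10)) = 26825335/3463656 - 6 = 6043399/3463656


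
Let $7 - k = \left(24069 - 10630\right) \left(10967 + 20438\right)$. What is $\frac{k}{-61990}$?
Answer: $\frac{211025894}{30995} \approx 6808.4$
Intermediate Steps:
$k = -422051788$ ($k = 7 - \left(24069 - 10630\right) \left(10967 + 20438\right) = 7 - 13439 \cdot 31405 = 7 - 422051795 = -422051788$)
$\frac{k}{-61990} = - \frac{422051788}{-61990} = \left(-422051788\right) \left(- \frac{1}{61990}\right) = \frac{211025894}{30995}$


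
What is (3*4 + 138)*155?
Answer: 23250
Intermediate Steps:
(3*4 + 138)*155 = (12 + 138)*155 = 150*155 = 23250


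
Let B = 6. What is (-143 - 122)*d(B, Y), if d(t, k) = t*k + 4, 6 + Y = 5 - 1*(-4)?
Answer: -5830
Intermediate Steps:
Y = 3 (Y = -6 + (5 - 1*(-4)) = -6 + (5 + 4) = -6 + 9 = 3)
d(t, k) = 4 + k*t (d(t, k) = k*t + 4 = 4 + k*t)
(-143 - 122)*d(B, Y) = (-143 - 122)*(4 + 3*6) = -265*(4 + 18) = -265*22 = -5830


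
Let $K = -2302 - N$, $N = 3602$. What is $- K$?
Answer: $5904$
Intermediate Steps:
$K = -5904$ ($K = -2302 - 3602 = -5904$)
$- K = \left(-1\right) \left(-5904\right) = 5904$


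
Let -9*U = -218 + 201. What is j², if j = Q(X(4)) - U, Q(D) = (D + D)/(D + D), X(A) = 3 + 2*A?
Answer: 64/81 ≈ 0.79012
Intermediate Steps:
Q(D) = 1 (Q(D) = (2*D)/((2*D)) = (2*D)*(1/(2*D)) = 1)
U = 17/9 (U = -(-218 + 201)/9 = -⅑*(-17) = 17/9 ≈ 1.8889)
j = -8/9 (j = 1 - 1*17/9 = 1 - 17/9 = -8/9 ≈ -0.88889)
j² = (-8/9)² = 64/81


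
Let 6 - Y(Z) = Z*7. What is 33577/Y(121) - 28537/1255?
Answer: -66138752/1055455 ≈ -62.664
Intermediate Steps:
Y(Z) = 6 - 7*Z (Y(Z) = 6 - Z*7 = 6 - 7*Z)
33577/Y(121) - 28537/1255 = 33577/(6 - 7*121) - 28537/1255 = 33577/(6 - 847) - 28537*1/1255 = 33577/(-841) - 28537/1255 = 33577*(-1/841) - 28537/1255 = -33577/841 - 28537/1255 = -66138752/1055455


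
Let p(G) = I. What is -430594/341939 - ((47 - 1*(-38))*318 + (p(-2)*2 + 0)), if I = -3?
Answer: -9240990130/341939 ≈ -27025.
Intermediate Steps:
p(G) = -3
-430594/341939 - ((47 - 1*(-38))*318 + (p(-2)*2 + 0)) = -430594/341939 - ((47 - 1*(-38))*318 + (-3*2 + 0)) = -430594*1/341939 - ((47 + 38)*318 + (-6 + 0)) = -430594/341939 - (85*318 - 6) = -430594/341939 - (27030 - 6) = -430594/341939 - 1*27024 = -430594/341939 - 27024 = -9240990130/341939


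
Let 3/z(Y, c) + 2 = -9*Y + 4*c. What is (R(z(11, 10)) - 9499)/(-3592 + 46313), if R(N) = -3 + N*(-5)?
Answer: -82801/372283 ≈ -0.22241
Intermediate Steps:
z(Y, c) = 3/(-2 - 9*Y + 4*c) (z(Y, c) = 3/(-2 + (-9*Y + 4*c)) = 3/(-2 - 9*Y + 4*c))
R(N) = -3 - 5*N
(R(z(11, 10)) - 9499)/(-3592 + 46313) = ((-3 - 15/(-2 - 9*11 + 4*10)) - 9499)/(-3592 + 46313) = ((-3 - 15/(-2 - 99 + 40)) - 9499)/42721 = ((-3 - 15/(-61)) - 9499)*(1/42721) = ((-3 - 15*(-1)/61) - 9499)*(1/42721) = ((-3 - 5*(-3/61)) - 9499)*(1/42721) = ((-3 + 15/61) - 9499)*(1/42721) = (-168/61 - 9499)*(1/42721) = -579607/61*1/42721 = -82801/372283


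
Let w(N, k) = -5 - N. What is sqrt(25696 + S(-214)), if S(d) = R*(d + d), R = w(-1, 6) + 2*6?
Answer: 16*sqrt(87) ≈ 149.24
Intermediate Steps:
R = 8 (R = (-5 - 1*(-1)) + 2*6 = (-5 + 1) + 12 = -4 + 12 = 8)
S(d) = 16*d (S(d) = 8*(d + d) = 8*(2*d) = 16*d)
sqrt(25696 + S(-214)) = sqrt(25696 + 16*(-214)) = sqrt(25696 - 3424) = sqrt(22272) = 16*sqrt(87)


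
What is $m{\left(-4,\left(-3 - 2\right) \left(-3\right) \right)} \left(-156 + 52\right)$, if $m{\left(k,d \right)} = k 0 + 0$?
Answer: $0$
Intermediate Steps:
$m{\left(k,d \right)} = 0$ ($m{\left(k,d \right)} = 0 + 0 = 0$)
$m{\left(-4,\left(-3 - 2\right) \left(-3\right) \right)} \left(-156 + 52\right) = 0 \left(-156 + 52\right) = 0 \left(-104\right) = 0$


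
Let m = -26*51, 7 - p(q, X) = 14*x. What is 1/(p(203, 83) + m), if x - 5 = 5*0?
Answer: -1/1389 ≈ -0.00071994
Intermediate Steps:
x = 5 (x = 5 + 5*0 = 5 + 0 = 5)
p(q, X) = -63 (p(q, X) = 7 - 14*5 = 7 - 1*70 = 7 - 70 = -63)
m = -1326
1/(p(203, 83) + m) = 1/(-63 - 1326) = 1/(-1389) = -1/1389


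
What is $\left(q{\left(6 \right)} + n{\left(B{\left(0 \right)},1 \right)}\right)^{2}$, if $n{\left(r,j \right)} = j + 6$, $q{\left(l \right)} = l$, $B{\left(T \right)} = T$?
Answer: $169$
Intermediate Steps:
$n{\left(r,j \right)} = 6 + j$
$\left(q{\left(6 \right)} + n{\left(B{\left(0 \right)},1 \right)}\right)^{2} = \left(6 + \left(6 + 1\right)\right)^{2} = \left(6 + 7\right)^{2} = 13^{2} = 169$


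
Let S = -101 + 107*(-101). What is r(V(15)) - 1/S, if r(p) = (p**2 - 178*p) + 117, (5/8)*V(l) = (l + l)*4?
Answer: 30596941/10908 ≈ 2805.0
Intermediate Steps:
S = -10908 (S = -101 - 10807 = -10908)
V(l) = 64*l/5 (V(l) = 8*((l + l)*4)/5 = 8*((2*l)*4)/5 = 8*(8*l)/5 = 64*l/5)
r(p) = 117 + p**2 - 178*p
r(V(15)) - 1/S = (117 + ((64/5)*15)**2 - 11392*15/5) - 1/(-10908) = (117 + 192**2 - 178*192) - 1*(-1/10908) = (117 + 36864 - 34176) + 1/10908 = 2805 + 1/10908 = 30596941/10908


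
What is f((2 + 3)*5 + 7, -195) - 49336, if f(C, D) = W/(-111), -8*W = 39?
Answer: -14603443/296 ≈ -49336.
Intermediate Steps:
W = -39/8 (W = -⅛*39 = -39/8 ≈ -4.8750)
f(C, D) = 13/296 (f(C, D) = -39/8/(-111) = -39/8*(-1/111) = 13/296)
f((2 + 3)*5 + 7, -195) - 49336 = 13/296 - 49336 = -14603443/296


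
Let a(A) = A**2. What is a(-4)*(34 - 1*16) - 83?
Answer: 205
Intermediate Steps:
a(-4)*(34 - 1*16) - 83 = (-4)**2*(34 - 1*16) - 83 = 16*(34 - 16) - 83 = 16*18 - 83 = 288 - 83 = 205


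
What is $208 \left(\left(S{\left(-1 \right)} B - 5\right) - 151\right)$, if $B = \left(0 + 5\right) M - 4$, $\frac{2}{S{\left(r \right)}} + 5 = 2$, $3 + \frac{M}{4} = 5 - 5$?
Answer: $- \frac{70720}{3} \approx -23573.0$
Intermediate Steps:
$M = -12$ ($M = -12 + 4 \left(5 - 5\right) = -12 + 4 \cdot 0 = -12 + 0 = -12$)
$S{\left(r \right)} = - \frac{2}{3}$ ($S{\left(r \right)} = \frac{2}{-5 + 2} = \frac{2}{-3} = 2 \left(- \frac{1}{3}\right) = - \frac{2}{3}$)
$B = -64$ ($B = \left(0 + 5\right) \left(-12\right) - 4 = 5 \left(-12\right) - 4 = -60 - 4 = -64$)
$208 \left(\left(S{\left(-1 \right)} B - 5\right) - 151\right) = 208 \left(\left(\left(- \frac{2}{3}\right) \left(-64\right) - 5\right) - 151\right) = 208 \left(\left(\frac{128}{3} - 5\right) - 151\right) = 208 \left(\frac{113}{3} - 151\right) = 208 \left(- \frac{340}{3}\right) = - \frac{70720}{3}$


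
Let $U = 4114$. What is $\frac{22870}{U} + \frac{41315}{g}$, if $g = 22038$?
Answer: $\frac{336989485}{45332166} \approx 7.4338$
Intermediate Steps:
$\frac{22870}{U} + \frac{41315}{g} = \frac{22870}{4114} + \frac{41315}{22038} = 22870 \cdot \frac{1}{4114} + 41315 \cdot \frac{1}{22038} = \frac{11435}{2057} + \frac{41315}{22038} = \frac{336989485}{45332166}$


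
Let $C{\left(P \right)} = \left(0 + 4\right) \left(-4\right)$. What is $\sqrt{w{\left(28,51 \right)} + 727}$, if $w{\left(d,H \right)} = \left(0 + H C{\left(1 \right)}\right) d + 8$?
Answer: $9 i \sqrt{273} \approx 148.7 i$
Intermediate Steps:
$C{\left(P \right)} = -16$ ($C{\left(P \right)} = 4 \left(-4\right) = -16$)
$w{\left(d,H \right)} = 8 - 16 H d$ ($w{\left(d,H \right)} = \left(0 + H \left(-16\right)\right) d + 8 = \left(0 - 16 H\right) d + 8 = - 16 H d + 8 = 8 - 16 H d$)
$\sqrt{w{\left(28,51 \right)} + 727} = \sqrt{\left(8 - 816 \cdot 28\right) + 727} = \sqrt{\left(8 - 22848\right) + 727} = \sqrt{-22840 + 727} = \sqrt{-22113} = 9 i \sqrt{273}$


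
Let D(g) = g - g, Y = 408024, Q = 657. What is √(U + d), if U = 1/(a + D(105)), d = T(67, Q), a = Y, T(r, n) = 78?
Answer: √360714444582/68004 ≈ 8.8318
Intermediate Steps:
D(g) = 0
a = 408024
d = 78
U = 1/408024 (U = 1/(408024 + 0) = 1/408024 ≈ 2.4508e-6)
√(U + d) = √(1/408024 + 78) = √(31825873/408024) = √360714444582/68004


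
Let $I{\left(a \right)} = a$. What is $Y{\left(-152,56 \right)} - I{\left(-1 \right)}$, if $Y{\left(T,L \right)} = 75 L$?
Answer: $4201$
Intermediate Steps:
$Y{\left(-152,56 \right)} - I{\left(-1 \right)} = 75 \cdot 56 - -1 = 4200 + 1 = 4201$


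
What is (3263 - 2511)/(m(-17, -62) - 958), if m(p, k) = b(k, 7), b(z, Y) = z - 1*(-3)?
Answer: -752/1017 ≈ -0.73943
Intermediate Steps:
b(z, Y) = 3 + z (b(z, Y) = z + 3 = 3 + z)
m(p, k) = 3 + k
(3263 - 2511)/(m(-17, -62) - 958) = (3263 - 2511)/((3 - 62) - 958) = 752/(-59 - 958) = 752/(-1017) = 752*(-1/1017) = -752/1017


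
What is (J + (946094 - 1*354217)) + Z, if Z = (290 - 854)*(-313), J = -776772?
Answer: -8363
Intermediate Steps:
Z = 176532 (Z = -564*(-313) = 176532)
(J + (946094 - 1*354217)) + Z = (-776772 + (946094 - 1*354217)) + 176532 = (-776772 + (946094 - 354217)) + 176532 = (-776772 + 591877) + 176532 = -184895 + 176532 = -8363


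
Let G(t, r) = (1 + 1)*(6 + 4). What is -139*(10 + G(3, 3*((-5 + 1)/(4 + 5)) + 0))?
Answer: -4170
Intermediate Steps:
G(t, r) = 20 (G(t, r) = 2*10 = 20)
-139*(10 + G(3, 3*((-5 + 1)/(4 + 5)) + 0)) = -139*(10 + 20) = -139*30 = -4170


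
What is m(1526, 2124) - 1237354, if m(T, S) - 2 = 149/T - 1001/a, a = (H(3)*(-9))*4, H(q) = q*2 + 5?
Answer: -33987512621/27468 ≈ -1.2374e+6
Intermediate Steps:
H(q) = 5 + 2*q (H(q) = 2*q + 5 = 5 + 2*q)
a = -396 (a = ((5 + 2*3)*(-9))*4 = ((5 + 6)*(-9))*4 = (11*(-9))*4 = -99*4 = -396)
m(T, S) = 163/36 + 149/T (m(T, S) = 2 + (149/T - 1001/(-396)) = 2 + (149/T - 1001*(-1/396)) = 2 + (149/T + 91/36) = 2 + (91/36 + 149/T) = 163/36 + 149/T)
m(1526, 2124) - 1237354 = (163/36 + 149/1526) - 1237354 = 127051/27468 - 1237354 = -33987512621/27468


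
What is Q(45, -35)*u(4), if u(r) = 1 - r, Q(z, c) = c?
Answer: 105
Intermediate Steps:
Q(45, -35)*u(4) = -35*(1 - 1*4) = -35*(1 - 4) = -35*(-3) = 105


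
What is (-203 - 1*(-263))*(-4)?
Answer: -240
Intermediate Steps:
(-203 - 1*(-263))*(-4) = (-203 + 263)*(-4) = 60*(-4) = -240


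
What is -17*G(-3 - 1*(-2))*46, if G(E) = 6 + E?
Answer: -3910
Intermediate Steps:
-17*G(-3 - 1*(-2))*46 = -17*(6 + (-3 - 1*(-2)))*46 = -17*(6 + (-3 + 2))*46 = -17*(6 - 1)*46 = -17*5*46 = -85*46 = -3910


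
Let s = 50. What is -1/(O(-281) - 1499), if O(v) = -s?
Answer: 1/1549 ≈ 0.00064558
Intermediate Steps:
O(v) = -50 (O(v) = -1*50 = -50)
-1/(O(-281) - 1499) = -1/(-50 - 1499) = -1/(-1549) = -1*(-1/1549) = 1/1549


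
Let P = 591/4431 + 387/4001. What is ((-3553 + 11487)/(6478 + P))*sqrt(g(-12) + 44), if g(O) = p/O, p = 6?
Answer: 23442895259*sqrt(174)/38282951802 ≈ 8.0776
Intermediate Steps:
g(O) = 6/O
P = 1359796/5909477 (P = 591*(1/4431) + 387*(1/4001) = 197/1477 + 387/4001 = 1359796/5909477 ≈ 0.23010)
((-3553 + 11487)/(6478 + P))*sqrt(g(-12) + 44) = ((-3553 + 11487)/(6478 + 1359796/5909477))*sqrt(6/(-12) + 44) = (7934/(38282951802/5909477))*sqrt(6*(-1/12) + 44) = (7934*(5909477/38282951802))*sqrt(-1/2 + 44) = 23442895259*sqrt(87/2)/19141475901 = 23442895259*(sqrt(174)/2)/19141475901 = 23442895259*sqrt(174)/38282951802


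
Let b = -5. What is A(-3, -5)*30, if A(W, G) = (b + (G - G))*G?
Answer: 750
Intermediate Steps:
A(W, G) = -5*G (A(W, G) = (-5 + (G - G))*G = (-5 + 0)*G = -5*G)
A(-3, -5)*30 = -5*(-5)*30 = 25*30 = 750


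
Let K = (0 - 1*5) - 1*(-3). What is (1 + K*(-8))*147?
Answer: 2499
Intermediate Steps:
K = -2 (K = (0 - 5) + 3 = -5 + 3 = -2)
(1 + K*(-8))*147 = (1 - 2*(-8))*147 = (1 + 16)*147 = 17*147 = 2499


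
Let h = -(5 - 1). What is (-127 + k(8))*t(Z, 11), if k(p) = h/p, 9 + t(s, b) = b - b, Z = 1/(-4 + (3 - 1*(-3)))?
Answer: 2295/2 ≈ 1147.5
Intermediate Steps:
h = -4 (h = -1*4 = -4)
Z = 1/2 (Z = 1/(-4 + (3 + 3)) = 1/(-4 + 6) = 1/2 ≈ 0.50000)
t(s, b) = -9 (t(s, b) = -9 + (b - b) = -9 + 0 = -9)
k(p) = -4/p
(-127 + k(8))*t(Z, 11) = (-127 - 4/8)*(-9) = (-127 - 4*1/8)*(-9) = (-127 - 1/2)*(-9) = -255/2*(-9) = 2295/2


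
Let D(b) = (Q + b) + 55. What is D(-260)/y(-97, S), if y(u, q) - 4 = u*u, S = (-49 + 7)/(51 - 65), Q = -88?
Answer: -293/9413 ≈ -0.031127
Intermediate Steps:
D(b) = -33 + b (D(b) = (-88 + b) + 55 = -33 + b)
S = 3 (S = -42/(-14) = -42*(-1/14) = 3)
y(u, q) = 4 + u² (y(u, q) = 4 + u*u = 4 + u²)
D(-260)/y(-97, S) = (-33 - 260)/(4 + (-97)²) = -293/(4 + 9409) = -293/9413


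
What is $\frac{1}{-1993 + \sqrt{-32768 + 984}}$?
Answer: $- \frac{1993}{4003833} - \frac{2 i \sqrt{7946}}{4003833} \approx -0.00049777 - 4.4528 \cdot 10^{-5} i$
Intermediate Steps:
$\frac{1}{-1993 + \sqrt{-32768 + 984}} = \frac{1}{-1993 + \sqrt{-31784}} = \frac{1}{-1993 + 2 i \sqrt{7946}}$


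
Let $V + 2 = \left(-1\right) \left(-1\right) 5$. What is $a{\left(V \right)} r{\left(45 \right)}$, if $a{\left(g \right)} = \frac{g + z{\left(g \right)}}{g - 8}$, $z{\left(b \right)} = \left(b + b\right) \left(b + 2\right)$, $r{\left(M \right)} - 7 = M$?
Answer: $- \frac{1716}{5} \approx -343.2$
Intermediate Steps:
$r{\left(M \right)} = 7 + M$
$z{\left(b \right)} = 2 b \left(2 + b\right)$
$V = 3$ ($V = -2 + \left(-1\right) \left(-1\right) 5 = -2 + 1 \cdot 5 = -2 + 5 = 3$)
$a{\left(g \right)} = \frac{g + 2 g \left(2 + g\right)}{-8 + g}$ ($a{\left(g \right)} = \frac{g + 2 g \left(2 + g\right)}{g - 8} = \frac{g + 2 g \left(2 + g\right)}{-8 + g}$)
$a{\left(V \right)} r{\left(45 \right)} = \frac{3 \left(5 + 2 \cdot 3\right)}{-8 + 3} \left(7 + 45\right) = \frac{3 \left(5 + 6\right)}{-5} \cdot 52 = 3 \left(- \frac{1}{5}\right) 11 \cdot 52 = \left(- \frac{33}{5}\right) 52 = - \frac{1716}{5}$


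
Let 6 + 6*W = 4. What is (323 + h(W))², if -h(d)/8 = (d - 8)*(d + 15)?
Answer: 137053849/81 ≈ 1.6920e+6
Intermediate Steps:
W = -⅓ (W = -1 + (⅙)*4 = -1 + ⅔ = -⅓ ≈ -0.33333)
h(d) = -8*(-8 + d)*(15 + d) (h(d) = -8*(d - 8)*(d + 15) = -8*(-8 + d)*(15 + d))
(323 + h(W))² = (323 + (960 - 56*(-⅓) - 8*(-⅓)²))² = (323 + (960 + 56/3 - 8*⅑))² = (323 + (960 + 56/3 - 8/9))² = (323 + 8800/9)² = (11707/9)² = 137053849/81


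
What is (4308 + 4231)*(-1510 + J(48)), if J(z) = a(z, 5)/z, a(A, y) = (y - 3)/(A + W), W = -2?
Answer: -14234846021/1104 ≈ -1.2894e+7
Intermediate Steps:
a(A, y) = (-3 + y)/(-2 + A) (a(A, y) = (y - 3)/(A - 2) = (-3 + y)/(-2 + A))
J(z) = 2/(z*(-2 + z)) (J(z) = ((-3 + 5)/(-2 + z))/z = (2/(-2 + z))/z = 2/(z*(-2 + z)))
(4308 + 4231)*(-1510 + J(48)) = (4308 + 4231)*(-1510 + 2/(48*(-2 + 48))) = 8539*(-1510 + 2*(1/48)/46) = 8539*(-1510 + 2*(1/48)*(1/46)) = 8539*(-1510 + 1/1104) = 8539*(-1667039/1104) = -14234846021/1104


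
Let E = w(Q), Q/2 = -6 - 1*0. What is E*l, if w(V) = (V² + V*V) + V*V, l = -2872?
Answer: -1240704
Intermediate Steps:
Q = -12 (Q = 2*(-6 - 1*0) = 2*(-6 + 0) = 2*(-6) = -12)
w(V) = 3*V² (w(V) = (V² + V²) + V² = 2*V² + V² = 3*V²)
E = 432 (E = 3*(-12)² = 3*144 = 432)
E*l = 432*(-2872) = -1240704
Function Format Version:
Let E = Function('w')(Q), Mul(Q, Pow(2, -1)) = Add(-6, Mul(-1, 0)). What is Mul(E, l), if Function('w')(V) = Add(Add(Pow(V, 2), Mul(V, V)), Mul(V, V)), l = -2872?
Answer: -1240704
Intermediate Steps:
Q = -12 (Q = Mul(2, Add(-6, Mul(-1, 0))) = Mul(2, Add(-6, 0)) = Mul(2, -6) = -12)
Function('w')(V) = Mul(3, Pow(V, 2)) (Function('w')(V) = Add(Add(Pow(V, 2), Pow(V, 2)), Pow(V, 2)) = Add(Mul(2, Pow(V, 2)), Pow(V, 2)) = Mul(3, Pow(V, 2)))
E = 432 (E = Mul(3, Pow(-12, 2)) = Mul(3, 144) = 432)
Mul(E, l) = Mul(432, -2872) = -1240704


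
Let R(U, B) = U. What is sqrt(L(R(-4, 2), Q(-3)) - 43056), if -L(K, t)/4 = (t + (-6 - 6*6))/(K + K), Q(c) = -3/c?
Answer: I*sqrt(172306)/2 ≈ 207.55*I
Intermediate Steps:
L(K, t) = -2*(-42 + t)/K (L(K, t) = -4*(t + (-6 - 6*6))/(K + K) = -4*(t + (-6 - 36))/(2*K) = -4*(t - 42)*1/(2*K) = -4*(-42 + t)*1/(2*K) = -2*(-42 + t)/K)
sqrt(L(R(-4, 2), Q(-3)) - 43056) = sqrt(2*(42 - (-3)/(-3))/(-4) - 43056) = sqrt(2*(-1/4)*(42 - (-3)*(-1)/3) - 43056) = sqrt(2*(-1/4)*(42 - 1*1) - 43056) = sqrt(2*(-1/4)*(42 - 1) - 43056) = sqrt(2*(-1/4)*41 - 43056) = sqrt(-41/2 - 43056) = sqrt(-86153/2) = I*sqrt(172306)/2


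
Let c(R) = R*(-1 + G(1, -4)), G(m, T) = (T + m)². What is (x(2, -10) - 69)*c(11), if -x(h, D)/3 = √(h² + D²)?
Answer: -6072 - 528*√26 ≈ -8764.3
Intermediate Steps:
x(h, D) = -3*√(D² + h²) (x(h, D) = -3*√(h² + D²) = -3*√(D² + h²))
c(R) = 8*R (c(R) = R*(-1 + (-4 + 1)²) = R*(-1 + (-3)²) = R*(-1 + 9) = R*8 = 8*R)
(x(2, -10) - 69)*c(11) = (-3*√((-10)² + 2²) - 69)*(8*11) = (-3*√(100 + 4) - 69)*88 = (-6*√26 - 69)*88 = (-69 - 6*√26)*88 = -6072 - 528*√26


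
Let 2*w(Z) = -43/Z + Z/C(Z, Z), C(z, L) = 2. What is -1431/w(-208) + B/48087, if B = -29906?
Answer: 27980358118/1038150243 ≈ 26.952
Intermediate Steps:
w(Z) = -43/(2*Z) + Z/4 (w(Z) = (-43/Z + Z/2)/2 = (Z/2 - 43/Z)/2 = -43/(2*Z) + Z/4)
-1431/w(-208) + B/48087 = -1431*(-832/(-86 + (-208)²)) - 29906/48087 = -1431*(-832/(-86 + 43264)) - 29906*1/48087 = -1431/((¼)*(-1/208)*43178) - 29906/48087 = -1431/(-21589/416) - 29906/48087 = -1431*(-416/21589) - 29906/48087 = 595296/21589 - 29906/48087 = 27980358118/1038150243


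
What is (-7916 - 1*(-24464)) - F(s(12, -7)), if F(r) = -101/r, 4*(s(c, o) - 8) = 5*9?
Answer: 1274600/77 ≈ 16553.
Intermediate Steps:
s(c, o) = 77/4 (s(c, o) = 8 + (5*9)/4 = 8 + (¼)*45 = 8 + 45/4 = 77/4)
(-7916 - 1*(-24464)) - F(s(12, -7)) = (-7916 - 1*(-24464)) - (-101)/77/4 = (-7916 + 24464) - (-101)*4/77 = 16548 - 1*(-404/77) = 16548 + 404/77 = 1274600/77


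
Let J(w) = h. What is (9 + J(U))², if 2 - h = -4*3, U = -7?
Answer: 529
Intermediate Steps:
h = 14 (h = 2 - (-4)*3 = 2 - 1*(-12) = 2 + 12 = 14)
J(w) = 14
(9 + J(U))² = (9 + 14)² = 23² = 529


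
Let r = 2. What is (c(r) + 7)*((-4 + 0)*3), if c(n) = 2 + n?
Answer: -132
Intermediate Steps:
(c(r) + 7)*((-4 + 0)*3) = ((2 + 2) + 7)*((-4 + 0)*3) = (4 + 7)*(-4*3) = 11*(-12) = -132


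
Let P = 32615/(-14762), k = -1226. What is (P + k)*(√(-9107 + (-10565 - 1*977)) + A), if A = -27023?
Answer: 730177851/22 - 1648257*I*√20649/1342 ≈ 3.319e+7 - 1.7649e+5*I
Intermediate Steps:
P = -2965/1342 (P = 32615*(-1/14762) = -2965/1342 ≈ -2.2094)
(P + k)*(√(-9107 + (-10565 - 1*977)) + A) = (-2965/1342 - 1226)*(√(-9107 + (-10565 - 1*977)) - 27023) = -1648257*(√(-9107 + (-10565 - 977)) - 27023)/1342 = -1648257*(√(-9107 - 11542) - 27023)/1342 = -1648257*(√(-20649) - 27023)/1342 = -1648257*(I*√20649 - 27023)/1342 = -1648257*(-27023 + I*√20649)/1342 = 730177851/22 - 1648257*I*√20649/1342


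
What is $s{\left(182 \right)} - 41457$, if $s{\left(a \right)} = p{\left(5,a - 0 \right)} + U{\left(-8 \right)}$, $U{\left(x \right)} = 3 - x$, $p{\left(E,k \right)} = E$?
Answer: $-41441$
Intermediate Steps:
$s{\left(a \right)} = 16$ ($s{\left(a \right)} = 5 + \left(3 - -8\right) = 5 + \left(3 + 8\right) = 5 + 11 = 16$)
$s{\left(182 \right)} - 41457 = 16 - 41457 = -41441$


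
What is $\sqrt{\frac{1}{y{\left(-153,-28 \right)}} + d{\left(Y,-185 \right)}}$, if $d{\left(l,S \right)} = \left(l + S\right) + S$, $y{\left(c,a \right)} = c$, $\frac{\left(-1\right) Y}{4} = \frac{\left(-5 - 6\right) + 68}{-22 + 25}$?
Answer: $\frac{i \sqrt{1160063}}{51} \approx 21.119 i$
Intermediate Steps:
$Y = -76$ ($Y = - 4 \frac{\left(-5 - 6\right) + 68}{-22 + 25} = - 4 \frac{\left(-5 - 6\right) + 68}{3} = - 4 \left(-11 + 68\right) \frac{1}{3} = - 4 \cdot 57 \cdot \frac{1}{3} = \left(-4\right) 19 = -76$)
$d{\left(l,S \right)} = l + 2 S$ ($d{\left(l,S \right)} = \left(S + l\right) + S = l + 2 S$)
$\sqrt{\frac{1}{y{\left(-153,-28 \right)}} + d{\left(Y,-185 \right)}} = \sqrt{\frac{1}{-153} + \left(-76 + 2 \left(-185\right)\right)} = \sqrt{- \frac{1}{153} - 446} = \sqrt{- \frac{68239}{153}} = \frac{i \sqrt{1160063}}{51}$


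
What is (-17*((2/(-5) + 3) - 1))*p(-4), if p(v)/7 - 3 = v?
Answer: 952/5 ≈ 190.40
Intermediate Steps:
p(v) = 21 + 7*v
(-17*((2/(-5) + 3) - 1))*p(-4) = (-17*((2/(-5) + 3) - 1))*(21 + 7*(-4)) = (-17*((2*(-⅕) + 3) - 1))*(21 - 28) = -17*((-⅖ + 3) - 1)*(-7) = -17*(13/5 - 1)*(-7) = -17*8/5*(-7) = -136/5*(-7) = 952/5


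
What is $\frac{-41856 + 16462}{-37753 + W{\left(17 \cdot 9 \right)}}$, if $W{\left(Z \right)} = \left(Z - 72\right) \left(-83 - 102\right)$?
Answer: $\frac{12697}{26369} \approx 0.48151$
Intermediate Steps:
$W{\left(Z \right)} = 13320 - 185 Z$ ($W{\left(Z \right)} = \left(-72 + Z\right) \left(-185\right) = 13320 - 185 Z$)
$\frac{-41856 + 16462}{-37753 + W{\left(17 \cdot 9 \right)}} = \frac{-41856 + 16462}{-37753 + \left(13320 - 185 \cdot 17 \cdot 9\right)} = - \frac{25394}{-37753 + \left(13320 - 28305\right)} = - \frac{25394}{-37753 - 14985} = - \frac{25394}{-52738} = \left(-25394\right) \left(- \frac{1}{52738}\right) = \frac{12697}{26369}$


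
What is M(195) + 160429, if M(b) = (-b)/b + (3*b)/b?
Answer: 160431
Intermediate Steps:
M(b) = 2 (M(b) = -1 + 3 = 2)
M(195) + 160429 = 2 + 160429 = 160431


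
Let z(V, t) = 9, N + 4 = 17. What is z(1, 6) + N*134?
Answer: 1751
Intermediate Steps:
N = 13 (N = -4 + 17 = 13)
z(1, 6) + N*134 = 9 + 13*134 = 9 + 1742 = 1751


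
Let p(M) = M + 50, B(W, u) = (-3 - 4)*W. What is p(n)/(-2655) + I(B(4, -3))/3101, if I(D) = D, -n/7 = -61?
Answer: -24659/130685 ≈ -0.18869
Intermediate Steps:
n = 427 (n = -7*(-61) = 427)
B(W, u) = -7*W
p(M) = 50 + M
p(n)/(-2655) + I(B(4, -3))/3101 = (50 + 427)/(-2655) - 7*4/3101 = 477*(-1/2655) - 28*1/3101 = -53/295 - 4/443 = -24659/130685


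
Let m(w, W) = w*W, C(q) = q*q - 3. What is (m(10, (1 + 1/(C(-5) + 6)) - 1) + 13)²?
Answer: 34969/196 ≈ 178.41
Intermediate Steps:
C(q) = -3 + q² (C(q) = q² - 3 = -3 + q²)
m(w, W) = W*w
(m(10, (1 + 1/(C(-5) + 6)) - 1) + 13)² = (((1 + 1/((-3 + (-5)²) + 6)) - 1)*10 + 13)² = (((1 + 1/((-3 + 25) + 6)) - 1)*10 + 13)² = (((1 + 1/(22 + 6)) - 1)*10 + 13)² = (((1 + 1/28) - 1)*10 + 13)² = ((29/28 - 1)*10 + 13)² = ((1/28)*10 + 13)² = (5/14 + 13)² = (187/14)² = 34969/196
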